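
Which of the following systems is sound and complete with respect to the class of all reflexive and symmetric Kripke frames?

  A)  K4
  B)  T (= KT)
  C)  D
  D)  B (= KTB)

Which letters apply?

D

(A) K4 is determined by the class of transitive frames.
(B) T (= KT) is determined by the class of reflexive frames.
(C) D is determined by the class of serial frames.
(D) B (= KTB) is determined by exactly this class.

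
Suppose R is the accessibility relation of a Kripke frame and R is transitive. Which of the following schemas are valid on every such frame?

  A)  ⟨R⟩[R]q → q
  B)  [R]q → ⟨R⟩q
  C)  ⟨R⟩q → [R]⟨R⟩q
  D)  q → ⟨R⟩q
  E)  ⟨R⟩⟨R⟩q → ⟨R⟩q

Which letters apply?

E

(A) ⟨R⟩[R]q → q is the dual of axiom B, which corresponds to symmetry. Such an R need not be symmetric — not valid.
(B) [R]q → ⟨R⟩q is axiom D; it is valid on a frame exactly when R is serial. Such an R need not be serial, so not valid.
(C) ⟨R⟩q → [R]⟨R⟩q is axiom 5; it is valid on a frame exactly when R is euclidean. Such an R need not be euclidean, so not valid.
(D) the dual of axiom T: valid iff R is reflexive. Such an R need not be reflexive — not valid.
(E) ⟨R⟩⟨R⟩q → ⟨R⟩q is the dual of axiom 4, which corresponds to transitivity. Every such R is transitive — valid.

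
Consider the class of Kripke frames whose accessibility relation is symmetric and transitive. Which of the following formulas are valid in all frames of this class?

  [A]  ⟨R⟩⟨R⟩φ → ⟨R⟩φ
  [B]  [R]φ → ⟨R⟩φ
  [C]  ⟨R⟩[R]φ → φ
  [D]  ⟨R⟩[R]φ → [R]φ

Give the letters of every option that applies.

A symmetric transitive relation is euclidean (uRv and uRw give vRu by symmetry, then vRw by transitivity).
(A) ⟨R⟩⟨R⟩φ → ⟨R⟩φ (the dual of axiom 4) characterises the transitive frames. Every such R is transitive — valid.
(B) [R]φ → ⟨R⟩φ (axiom D) characterises the serial frames. Such an R need not be serial — not valid.
(C) the dual of axiom B: valid iff R is symmetric. Every such R is symmetric — valid.
(D) ⟨R⟩[R]φ → [R]φ is the dual of axiom 5; it is valid on a frame exactly when R is euclidean. Every such R is euclidean, so valid.

A, C, D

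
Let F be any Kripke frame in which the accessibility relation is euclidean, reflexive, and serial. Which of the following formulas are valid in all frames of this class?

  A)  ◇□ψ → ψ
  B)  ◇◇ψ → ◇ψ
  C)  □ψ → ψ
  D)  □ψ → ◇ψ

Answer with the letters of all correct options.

A relation that is euclidean, reflexive, and serial is also symmetric and transitive.
(A) ◇□ψ → ψ is the dual of axiom B; it is valid on a frame exactly when R is symmetric. Every such R is symmetric, so valid.
(B) ◇◇ψ → ◇ψ is the dual of axiom 4; it is valid on a frame exactly when R is transitive. Every such R is transitive, so valid.
(C) □ψ → ψ (axiom T) characterises the reflexive frames. Every such R is reflexive — valid.
(D) axiom D: valid iff R is serial. Every such R is serial — valid.

A, B, C, D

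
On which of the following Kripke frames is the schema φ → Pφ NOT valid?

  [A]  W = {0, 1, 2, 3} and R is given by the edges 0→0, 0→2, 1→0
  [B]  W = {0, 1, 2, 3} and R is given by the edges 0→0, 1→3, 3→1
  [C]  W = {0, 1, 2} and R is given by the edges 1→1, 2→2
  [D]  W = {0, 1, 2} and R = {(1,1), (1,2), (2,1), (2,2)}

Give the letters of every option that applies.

The schema φ → Pφ is the dual of axiom T; it is valid on a frame iff R is reflexive.
(A) R is not reflexive (not 1 R 1), so the schema fails here.
(B) R is not reflexive (not 1 R 1), so the schema fails here.
(C) R is not reflexive (not 0 R 0), so the schema fails here.
(D) R is not reflexive (not 0 R 0), so the schema fails here.

A, B, C, D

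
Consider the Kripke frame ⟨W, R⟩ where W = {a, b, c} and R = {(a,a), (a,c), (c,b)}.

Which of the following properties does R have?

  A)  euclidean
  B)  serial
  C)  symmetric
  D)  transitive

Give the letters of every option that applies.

none

(A) not euclidean: a R c and a R a but not c R a.
(B) not serial: b has no R-successor.
(C) not symmetric: a R c but not c R a.
(D) not transitive: a R c and c R b but not a R b.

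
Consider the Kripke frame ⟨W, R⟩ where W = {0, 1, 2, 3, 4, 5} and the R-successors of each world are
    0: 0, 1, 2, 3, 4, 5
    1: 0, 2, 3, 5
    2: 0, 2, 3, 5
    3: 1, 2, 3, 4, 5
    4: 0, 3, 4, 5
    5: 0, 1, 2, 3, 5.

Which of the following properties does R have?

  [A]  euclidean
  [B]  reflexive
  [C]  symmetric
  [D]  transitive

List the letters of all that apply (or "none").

(A) not euclidean: 0 R 1 and 0 R 4 but not 1 R 4.
(B) not reflexive: not 1 R 1.
(C) not symmetric: 0 R 3 but not 3 R 0.
(D) not transitive: 1 R 0 and 0 R 1 but not 1 R 1.

none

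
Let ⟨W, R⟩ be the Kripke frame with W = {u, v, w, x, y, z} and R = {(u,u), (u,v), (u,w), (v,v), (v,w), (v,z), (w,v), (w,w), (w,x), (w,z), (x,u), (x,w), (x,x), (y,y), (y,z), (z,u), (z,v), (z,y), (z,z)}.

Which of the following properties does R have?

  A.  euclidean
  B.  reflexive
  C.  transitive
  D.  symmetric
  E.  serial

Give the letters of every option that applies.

(A) not euclidean: u R v and u R u but not v R u.
(B) reflexive: each world relates to itself.
(C) not transitive: u R v and v R z but not u R z.
(D) not symmetric: u R v but not v R u.
(E) serial: every world has an R-successor.

B, E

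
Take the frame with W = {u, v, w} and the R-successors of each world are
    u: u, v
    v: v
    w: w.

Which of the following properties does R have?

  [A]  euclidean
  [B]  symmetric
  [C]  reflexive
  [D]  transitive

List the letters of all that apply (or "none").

C, D

(A) not euclidean: u R v and u R u but not v R u.
(B) not symmetric: u R v but not v R u.
(C) reflexive: each world relates to itself.
(D) transitive: R is closed under composition.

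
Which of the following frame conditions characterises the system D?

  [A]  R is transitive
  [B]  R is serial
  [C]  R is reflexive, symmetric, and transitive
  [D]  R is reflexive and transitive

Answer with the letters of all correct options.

B

(A) this class determines K4, not D.
(B) D is sound and complete for exactly this class.
(C) this class determines S5, not D.
(D) this class determines S4, not D.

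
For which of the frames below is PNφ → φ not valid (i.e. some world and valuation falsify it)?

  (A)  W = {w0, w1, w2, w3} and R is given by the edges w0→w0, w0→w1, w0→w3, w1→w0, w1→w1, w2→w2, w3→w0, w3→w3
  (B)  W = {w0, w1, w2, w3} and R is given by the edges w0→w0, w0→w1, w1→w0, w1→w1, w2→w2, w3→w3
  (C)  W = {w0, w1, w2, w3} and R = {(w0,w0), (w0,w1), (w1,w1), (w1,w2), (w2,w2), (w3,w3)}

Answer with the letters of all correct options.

C

The schema PNφ → φ is the dual of axiom B; it is valid on a frame iff R is symmetric.
(A) R is symmetric (every R-edge is matched by its reverse), so the schema is valid here.
(B) R is symmetric (every R-edge is matched by its reverse), so the schema is valid here.
(C) R is not symmetric (w0 R w1 but not w1 R w0), so the schema fails here.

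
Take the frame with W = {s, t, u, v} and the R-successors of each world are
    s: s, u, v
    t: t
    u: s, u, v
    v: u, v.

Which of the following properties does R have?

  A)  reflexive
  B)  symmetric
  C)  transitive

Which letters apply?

(A) reflexive: each world relates to itself.
(B) not symmetric: s R v but not v R s.
(C) not transitive: v R u and u R s but not v R s.

A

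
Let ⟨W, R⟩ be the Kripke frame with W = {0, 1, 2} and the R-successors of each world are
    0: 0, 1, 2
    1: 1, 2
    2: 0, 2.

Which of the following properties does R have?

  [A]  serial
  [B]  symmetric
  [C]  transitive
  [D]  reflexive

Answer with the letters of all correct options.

(A) serial: every world has an R-successor.
(B) not symmetric: 0 R 1 but not 1 R 0.
(C) not transitive: 1 R 2 and 2 R 0 but not 1 R 0.
(D) reflexive: each world relates to itself.

A, D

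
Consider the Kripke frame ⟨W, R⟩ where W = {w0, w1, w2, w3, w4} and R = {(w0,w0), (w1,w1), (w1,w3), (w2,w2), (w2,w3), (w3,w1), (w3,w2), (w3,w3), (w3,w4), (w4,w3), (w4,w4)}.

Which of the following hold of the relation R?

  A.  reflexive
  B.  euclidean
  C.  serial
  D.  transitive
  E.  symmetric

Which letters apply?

(A) reflexive: each world relates to itself.
(B) not euclidean: w3 R w1 and w3 R w2 but not w1 R w2.
(C) serial: every world has an R-successor.
(D) not transitive: w1 R w3 and w3 R w2 but not w1 R w2.
(E) symmetric: every R-edge is matched by its reverse.

A, C, E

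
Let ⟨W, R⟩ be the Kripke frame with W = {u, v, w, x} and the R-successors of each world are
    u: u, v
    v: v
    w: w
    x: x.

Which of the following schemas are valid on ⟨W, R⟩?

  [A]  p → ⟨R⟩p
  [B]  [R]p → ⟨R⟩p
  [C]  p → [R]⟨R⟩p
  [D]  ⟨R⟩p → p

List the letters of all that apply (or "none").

R is reflexive: each world relates to itself.
R is not symmetric: u R v but not v R u.
R is serial: every world has an R-successor.
R is not a subset of the identity: u R v with u ≠ v.
(A) the dual of axiom T: valid iff R is reflexive. R is reflexive — valid.
(B) [R]p → ⟨R⟩p is axiom D; it is valid on a frame exactly when R is serial. R is serial, so valid.
(C) p → [R]⟨R⟩p is axiom B; it is valid on a frame exactly when R is symmetric. R is not symmetric, so not valid.
(D) ⟨R⟩p → p is the converse of T; it holds exactly when R ⊆ identity. Here R ⊄ identity — not valid.

A, B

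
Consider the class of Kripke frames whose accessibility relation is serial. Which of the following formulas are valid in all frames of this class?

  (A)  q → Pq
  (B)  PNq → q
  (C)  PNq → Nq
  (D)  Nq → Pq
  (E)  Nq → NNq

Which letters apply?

(A) the dual of axiom T: valid iff R is reflexive. Such an R need not be reflexive — not valid.
(B) PNq → q is the dual of axiom B; it is valid on a frame exactly when R is symmetric. Such an R need not be symmetric, so not valid.
(C) PNq → Nq is the dual of axiom 5, which corresponds to the euclidean property. Such an R need not be euclidean — not valid.
(D) axiom D: valid iff R is serial. Every such R is serial — valid.
(E) Nq → NNq is axiom 4, which corresponds to transitivity. Such an R need not be transitive — not valid.

D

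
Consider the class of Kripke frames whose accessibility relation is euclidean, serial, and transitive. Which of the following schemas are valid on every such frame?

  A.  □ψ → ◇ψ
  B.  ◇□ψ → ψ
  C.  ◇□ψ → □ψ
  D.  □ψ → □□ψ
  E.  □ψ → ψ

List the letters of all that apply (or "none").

(A) □ψ → ◇ψ (axiom D) characterises the serial frames. Every such R is serial — valid.
(B) ◇□ψ → ψ is the dual of axiom B; it is valid on a frame exactly when R is symmetric. Such an R need not be symmetric, so not valid.
(C) ◇□ψ → □ψ (the dual of axiom 5) characterises the euclidean frames. Every such R is euclidean — valid.
(D) axiom 4: valid iff R is transitive. Every such R is transitive — valid.
(E) axiom T: valid iff R is reflexive. Such an R need not be reflexive — not valid.

A, C, D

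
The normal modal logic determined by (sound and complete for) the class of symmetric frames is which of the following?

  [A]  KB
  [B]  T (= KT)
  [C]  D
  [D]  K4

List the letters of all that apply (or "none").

A

(A) KB is determined by exactly this class.
(B) T (= KT) is determined by the class of reflexive frames.
(C) D is determined by the class of serial frames.
(D) K4 is determined by the class of transitive frames.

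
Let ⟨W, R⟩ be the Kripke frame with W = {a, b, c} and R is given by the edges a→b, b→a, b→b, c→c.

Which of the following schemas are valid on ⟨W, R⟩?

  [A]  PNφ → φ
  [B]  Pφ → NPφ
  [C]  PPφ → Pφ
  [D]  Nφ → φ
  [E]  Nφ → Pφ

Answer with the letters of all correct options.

R is not reflexive: not a R a.
R is symmetric: every R-edge is matched by its reverse.
R is not transitive: a R b and b R a but not a R a.
R is not euclidean: b R a and b R a but not a R a.
R is serial: every world has an R-successor.
(A) PNφ → φ is the dual of axiom B, which corresponds to symmetry. R is symmetric — valid.
(B) Pφ → NPφ (axiom 5) characterises the euclidean frames. R is not euclidean — not valid.
(C) the dual of axiom 4: valid iff R is transitive. R is not transitive — not valid.
(D) Nφ → φ (axiom T) characterises the reflexive frames. R is not reflexive — not valid.
(E) axiom D: valid iff R is serial. R is serial — valid.

A, E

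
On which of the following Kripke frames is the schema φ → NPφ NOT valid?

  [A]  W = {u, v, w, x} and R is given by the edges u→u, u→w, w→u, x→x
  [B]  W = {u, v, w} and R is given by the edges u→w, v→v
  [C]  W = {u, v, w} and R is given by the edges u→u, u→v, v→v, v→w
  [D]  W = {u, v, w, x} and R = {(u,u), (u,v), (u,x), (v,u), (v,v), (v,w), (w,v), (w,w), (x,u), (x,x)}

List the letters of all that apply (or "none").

The schema φ → NPφ is axiom B; it is valid on a frame iff R is symmetric.
(A) R is symmetric (every R-edge is matched by its reverse), so the schema is valid here.
(B) R is not symmetric (u R w but not w R u), so the schema fails here.
(C) R is not symmetric (u R v but not v R u), so the schema fails here.
(D) R is symmetric (every R-edge is matched by its reverse), so the schema is valid here.

B, C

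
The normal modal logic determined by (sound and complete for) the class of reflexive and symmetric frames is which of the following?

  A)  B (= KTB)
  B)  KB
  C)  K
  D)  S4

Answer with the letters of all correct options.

A

(A) B (= KTB) is determined by exactly this class.
(B) KB is determined by the class of symmetric frames.
(C) K is determined by the class of arbitrary frames.
(D) S4 is determined by the class of reflexive and transitive frames.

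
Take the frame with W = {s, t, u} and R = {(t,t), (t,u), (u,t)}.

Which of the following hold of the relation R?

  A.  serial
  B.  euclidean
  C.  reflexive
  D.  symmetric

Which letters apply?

D

(A) not serial: s has no R-successor.
(B) not euclidean: t R u and t R u but not u R u.
(C) not reflexive: not s R s.
(D) symmetric: every R-edge is matched by its reverse.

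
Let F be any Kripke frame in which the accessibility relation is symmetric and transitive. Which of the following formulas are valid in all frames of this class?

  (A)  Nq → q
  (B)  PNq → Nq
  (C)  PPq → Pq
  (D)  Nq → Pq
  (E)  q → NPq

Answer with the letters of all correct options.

B, C, E

A symmetric transitive relation is euclidean (uRv and uRw give vRu by symmetry, then vRw by transitivity).
(A) axiom T: valid iff R is reflexive. Such an R need not be reflexive — not valid.
(B) the dual of axiom 5: valid iff R is euclidean. Every such R is euclidean — valid.
(C) the dual of axiom 4: valid iff R is transitive. Every such R is transitive — valid.
(D) axiom D: valid iff R is serial. Such an R need not be serial — not valid.
(E) q → NPq is axiom B, which corresponds to symmetry. Every such R is symmetric — valid.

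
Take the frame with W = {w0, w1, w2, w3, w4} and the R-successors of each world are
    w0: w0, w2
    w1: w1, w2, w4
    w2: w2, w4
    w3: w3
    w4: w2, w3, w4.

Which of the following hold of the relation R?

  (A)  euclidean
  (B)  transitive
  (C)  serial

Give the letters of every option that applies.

C

(A) not euclidean: w0 R w2 and w0 R w0 but not w2 R w0.
(B) not transitive: w0 R w2 and w2 R w4 but not w0 R w4.
(C) serial: every world has an R-successor.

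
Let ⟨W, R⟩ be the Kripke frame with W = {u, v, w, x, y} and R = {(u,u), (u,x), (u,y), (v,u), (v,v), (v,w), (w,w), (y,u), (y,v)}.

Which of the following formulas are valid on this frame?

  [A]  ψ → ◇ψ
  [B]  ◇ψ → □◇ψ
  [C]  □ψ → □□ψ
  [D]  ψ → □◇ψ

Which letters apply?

R is not reflexive: not x R x.
R is not symmetric: u R x but not x R u.
R is not transitive: u R y and y R v but not u R v.
R is not euclidean: u R x and u R u but not x R u.
(A) the dual of axiom T: valid iff R is reflexive. R is not reflexive — not valid.
(B) axiom 5: valid iff R is euclidean. R is not euclidean — not valid.
(C) □ψ → □□ψ is axiom 4, which corresponds to transitivity. R is not transitive — not valid.
(D) ψ → □◇ψ is axiom B, which corresponds to symmetry. R is not symmetric — not valid.

none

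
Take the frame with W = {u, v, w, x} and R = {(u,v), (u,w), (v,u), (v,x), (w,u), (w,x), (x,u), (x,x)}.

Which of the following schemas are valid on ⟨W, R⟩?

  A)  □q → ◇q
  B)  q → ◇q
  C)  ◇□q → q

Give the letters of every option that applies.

A

R is not reflexive: not u R u.
R is not symmetric: v R x but not x R v.
R is serial: every world has an R-successor.
(A) □q → ◇q is axiom D, which corresponds to seriality. R is serial — valid.
(B) the dual of axiom T: valid iff R is reflexive. R is not reflexive — not valid.
(C) ◇□q → q (the dual of axiom B) characterises the symmetric frames. R is not symmetric — not valid.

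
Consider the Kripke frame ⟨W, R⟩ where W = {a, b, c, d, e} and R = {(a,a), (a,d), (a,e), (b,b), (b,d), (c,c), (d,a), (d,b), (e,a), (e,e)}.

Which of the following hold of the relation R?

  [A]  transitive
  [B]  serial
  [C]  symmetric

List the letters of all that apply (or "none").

(A) not transitive: a R d and d R b but not a R b.
(B) serial: every world has an R-successor.
(C) symmetric: every R-edge is matched by its reverse.

B, C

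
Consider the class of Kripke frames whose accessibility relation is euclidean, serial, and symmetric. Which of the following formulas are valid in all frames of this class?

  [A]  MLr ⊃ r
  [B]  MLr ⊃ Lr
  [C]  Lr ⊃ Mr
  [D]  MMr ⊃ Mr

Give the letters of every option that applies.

Serial, symmetric and euclidean together give transitive (from symmetry + euclidean) and then reflexive; the relation is an equivalence.
(A) MLr ⊃ r is the dual of axiom B; it is valid on a frame exactly when R is symmetric. Every such R is symmetric, so valid.
(B) the dual of axiom 5: valid iff R is euclidean. Every such R is euclidean — valid.
(C) Lr ⊃ Mr is axiom D; it is valid on a frame exactly when R is serial. Every such R is serial, so valid.
(D) the dual of axiom 4: valid iff R is transitive. Every such R is transitive — valid.

A, B, C, D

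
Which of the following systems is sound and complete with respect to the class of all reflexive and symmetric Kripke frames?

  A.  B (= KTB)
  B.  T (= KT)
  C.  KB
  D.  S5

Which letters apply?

(A) B (= KTB) is determined by exactly this class.
(B) T (= KT) is determined by the class of reflexive frames.
(C) KB is determined by the class of symmetric frames.
(D) S5 is determined by the class of reflexive, symmetric, and transitive frames.

A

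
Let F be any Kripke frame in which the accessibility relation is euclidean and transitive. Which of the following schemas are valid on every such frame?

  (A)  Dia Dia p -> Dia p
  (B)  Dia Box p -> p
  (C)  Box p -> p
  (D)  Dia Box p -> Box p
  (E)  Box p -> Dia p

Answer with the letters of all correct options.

A, D

(A) Dia Dia p -> Dia p (the dual of axiom 4) characterises the transitive frames. Every such R is transitive — valid.
(B) Dia Box p -> p is the dual of axiom B; it is valid on a frame exactly when R is symmetric. Such an R need not be symmetric, so not valid.
(C) Box p -> p (axiom T) characterises the reflexive frames. Such an R need not be reflexive — not valid.
(D) Dia Box p -> Box p (the dual of axiom 5) characterises the euclidean frames. Every such R is euclidean — valid.
(E) Box p -> Dia p is axiom D, which corresponds to seriality. Such an R need not be serial — not valid.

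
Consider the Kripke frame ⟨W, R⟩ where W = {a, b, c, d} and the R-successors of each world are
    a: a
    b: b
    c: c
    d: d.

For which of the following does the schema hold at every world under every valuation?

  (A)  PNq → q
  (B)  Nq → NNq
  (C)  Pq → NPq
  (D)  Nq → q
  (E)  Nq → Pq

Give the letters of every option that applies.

A, B, C, D, E

R is reflexive: each world relates to itself.
R is symmetric: every R-edge is matched by its reverse.
R is transitive: R is closed under composition.
R is euclidean: any two R-successors of the same world are R-related.
R is serial: every world has an R-successor.
(A) PNq → q is the dual of axiom B; it is valid on a frame exactly when R is symmetric. R is symmetric, so valid.
(B) axiom 4: valid iff R is transitive. R is transitive — valid.
(C) Pq → NPq is axiom 5, which corresponds to the euclidean property. R is euclidean — valid.
(D) Nq → q is axiom T, which corresponds to reflexivity. R is reflexive — valid.
(E) Nq → Pq is axiom D, which corresponds to seriality. R is serial — valid.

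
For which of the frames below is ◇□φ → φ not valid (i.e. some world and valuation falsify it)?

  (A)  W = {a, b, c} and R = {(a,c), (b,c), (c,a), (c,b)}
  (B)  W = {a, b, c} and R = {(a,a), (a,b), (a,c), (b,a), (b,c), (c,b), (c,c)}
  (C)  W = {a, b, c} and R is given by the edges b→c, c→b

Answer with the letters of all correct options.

The schema ◇□φ → φ is the dual of axiom B; it is valid on a frame iff R is symmetric.
(A) R is symmetric (every R-edge is matched by its reverse), so the schema is valid here.
(B) R is not symmetric (a R c but not c R a), so the schema fails here.
(C) R is symmetric (every R-edge is matched by its reverse), so the schema is valid here.

B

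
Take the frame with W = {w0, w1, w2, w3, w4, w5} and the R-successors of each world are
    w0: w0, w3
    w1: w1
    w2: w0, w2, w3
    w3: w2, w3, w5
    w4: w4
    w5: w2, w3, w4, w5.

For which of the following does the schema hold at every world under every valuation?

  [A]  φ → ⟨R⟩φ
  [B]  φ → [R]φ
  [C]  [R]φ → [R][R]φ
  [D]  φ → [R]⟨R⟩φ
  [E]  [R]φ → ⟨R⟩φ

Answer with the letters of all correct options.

R is reflexive: each world relates to itself.
R is not symmetric: w0 R w3 but not w3 R w0.
R is not transitive: w0 R w3 and w3 R w2 but not w0 R w2.
R is serial: every world has an R-successor.
R is not a subset of the identity: w0 R w3 with w0 ≠ w3.
(A) φ → ⟨R⟩φ (the dual of axiom T) characterises the reflexive frames. R is reflexive — valid.
(B) φ → [R]φ is valid only on frames where every R-edge is a self-loop. Here R ⊄ identity — not valid.
(C) [R]φ → [R][R]φ is axiom 4; it is valid on a frame exactly when R is transitive. R is not transitive, so not valid.
(D) axiom B: valid iff R is symmetric. R is not symmetric — not valid.
(E) [R]φ → ⟨R⟩φ is axiom D; it is valid on a frame exactly when R is serial. R is serial, so valid.

A, E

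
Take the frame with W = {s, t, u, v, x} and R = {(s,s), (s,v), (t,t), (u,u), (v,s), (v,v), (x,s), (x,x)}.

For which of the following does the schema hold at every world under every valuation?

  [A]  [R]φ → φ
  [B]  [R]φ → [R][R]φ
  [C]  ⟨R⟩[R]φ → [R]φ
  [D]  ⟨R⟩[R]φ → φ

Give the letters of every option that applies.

R is reflexive: each world relates to itself.
R is not symmetric: x R s but not s R x.
R is not transitive: x R s and s R v but not x R v.
R is not euclidean: x R s and x R x but not s R x.
(A) axiom T: valid iff R is reflexive. R is reflexive — valid.
(B) [R]φ → [R][R]φ is axiom 4; it is valid on a frame exactly when R is transitive. R is not transitive, so not valid.
(C) the dual of axiom 5: valid iff R is euclidean. R is not euclidean — not valid.
(D) ⟨R⟩[R]φ → φ is the dual of axiom B, which corresponds to symmetry. R is not symmetric — not valid.

A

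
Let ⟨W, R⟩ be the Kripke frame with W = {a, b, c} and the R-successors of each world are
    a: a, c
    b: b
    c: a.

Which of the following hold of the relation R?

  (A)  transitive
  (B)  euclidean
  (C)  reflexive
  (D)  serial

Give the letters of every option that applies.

D

(A) not transitive: c R a and a R c but not c R c.
(B) not euclidean: a R c and a R c but not c R c.
(C) not reflexive: not c R c.
(D) serial: every world has an R-successor.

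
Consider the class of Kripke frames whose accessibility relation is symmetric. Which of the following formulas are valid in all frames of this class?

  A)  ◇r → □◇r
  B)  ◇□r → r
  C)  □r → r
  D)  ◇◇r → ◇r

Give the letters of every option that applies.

(A) ◇r → □◇r is axiom 5, which corresponds to the euclidean property. Such an R need not be euclidean — not valid.
(B) the dual of axiom B: valid iff R is symmetric. Every such R is symmetric — valid.
(C) □r → r is axiom T, which corresponds to reflexivity. Such an R need not be reflexive — not valid.
(D) ◇◇r → ◇r is the dual of axiom 4; it is valid on a frame exactly when R is transitive. Such an R need not be transitive, so not valid.

B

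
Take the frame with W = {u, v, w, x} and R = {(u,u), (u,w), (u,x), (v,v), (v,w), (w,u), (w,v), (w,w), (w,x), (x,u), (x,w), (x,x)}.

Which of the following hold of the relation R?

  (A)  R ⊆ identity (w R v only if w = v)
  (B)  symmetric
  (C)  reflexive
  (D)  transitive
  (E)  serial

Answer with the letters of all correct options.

(A) not ⊆ identity: u R w with u ≠ w.
(B) symmetric: every R-edge is matched by its reverse.
(C) reflexive: each world relates to itself.
(D) not transitive: u R w and w R v but not u R v.
(E) serial: every world has an R-successor.

B, C, E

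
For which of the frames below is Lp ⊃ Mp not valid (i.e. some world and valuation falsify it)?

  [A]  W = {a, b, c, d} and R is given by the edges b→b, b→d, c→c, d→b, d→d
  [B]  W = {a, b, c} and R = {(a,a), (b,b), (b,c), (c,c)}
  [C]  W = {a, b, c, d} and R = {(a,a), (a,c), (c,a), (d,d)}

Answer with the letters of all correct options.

A, C

The schema Lp ⊃ Mp is axiom D; it is valid on a frame iff R is serial.
(A) R is not serial (a has no R-successor), so the schema fails here.
(B) R is serial (every world has an R-successor), so the schema is valid here.
(C) R is not serial (b has no R-successor), so the schema fails here.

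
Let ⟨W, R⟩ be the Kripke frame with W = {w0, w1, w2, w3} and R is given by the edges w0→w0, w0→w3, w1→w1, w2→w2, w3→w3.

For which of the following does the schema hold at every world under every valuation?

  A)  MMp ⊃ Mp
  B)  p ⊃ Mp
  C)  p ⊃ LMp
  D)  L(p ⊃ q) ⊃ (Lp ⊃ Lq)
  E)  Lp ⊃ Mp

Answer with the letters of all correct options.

A, B, D, E

R is reflexive: each world relates to itself.
R is not symmetric: w0 R w3 but not w3 R w0.
R is transitive: R is closed under composition.
R is serial: every world has an R-successor.
(A) MMp ⊃ Mp is the dual of axiom 4, which corresponds to transitivity. R is transitive — valid.
(B) p ⊃ Mp is the dual of axiom T, which corresponds to reflexivity. R is reflexive — valid.
(C) axiom B: valid iff R is symmetric. R is not symmetric — not valid.
(D) this is just K, valid on every normal frame.
(E) axiom D: valid iff R is serial. R is serial — valid.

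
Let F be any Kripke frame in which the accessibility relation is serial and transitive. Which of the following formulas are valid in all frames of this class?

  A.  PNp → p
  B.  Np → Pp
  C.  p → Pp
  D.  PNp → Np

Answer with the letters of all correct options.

(A) PNp → p (the dual of axiom B) characterises the symmetric frames. Such an R need not be symmetric — not valid.
(B) Np → Pp (axiom D) characterises the serial frames. Every such R is serial — valid.
(C) p → Pp (the dual of axiom T) characterises the reflexive frames. Such an R need not be reflexive — not valid.
(D) the dual of axiom 5: valid iff R is euclidean. Such an R need not be euclidean — not valid.

B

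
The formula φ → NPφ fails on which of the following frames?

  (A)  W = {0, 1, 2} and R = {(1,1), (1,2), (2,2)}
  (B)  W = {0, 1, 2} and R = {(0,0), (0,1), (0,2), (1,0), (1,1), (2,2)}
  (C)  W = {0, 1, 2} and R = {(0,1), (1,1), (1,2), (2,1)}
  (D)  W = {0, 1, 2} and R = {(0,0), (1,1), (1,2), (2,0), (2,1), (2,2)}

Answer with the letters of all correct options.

A, B, C, D

The schema φ → NPφ is axiom B; it is valid on a frame iff R is symmetric.
(A) R is not symmetric (1 R 2 but not 2 R 1), so the schema fails here.
(B) R is not symmetric (0 R 2 but not 2 R 0), so the schema fails here.
(C) R is not symmetric (0 R 1 but not 1 R 0), so the schema fails here.
(D) R is not symmetric (2 R 0 but not 0 R 2), so the schema fails here.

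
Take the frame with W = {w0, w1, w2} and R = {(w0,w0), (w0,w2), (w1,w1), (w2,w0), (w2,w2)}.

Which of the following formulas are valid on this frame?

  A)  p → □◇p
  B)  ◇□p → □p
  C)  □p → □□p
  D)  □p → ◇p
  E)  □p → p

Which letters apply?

R is reflexive: each world relates to itself.
R is symmetric: every R-edge is matched by its reverse.
R is transitive: R is closed under composition.
R is euclidean: any two R-successors of the same world are R-related.
R is serial: every world has an R-successor.
(A) axiom B: valid iff R is symmetric. R is symmetric — valid.
(B) ◇□p → □p (the dual of axiom 5) characterises the euclidean frames. R is euclidean — valid.
(C) □p → □□p is axiom 4; it is valid on a frame exactly when R is transitive. R is transitive, so valid.
(D) □p → ◇p is axiom D; it is valid on a frame exactly when R is serial. R is serial, so valid.
(E) □p → p is axiom T; it is valid on a frame exactly when R is reflexive. R is reflexive, so valid.

A, B, C, D, E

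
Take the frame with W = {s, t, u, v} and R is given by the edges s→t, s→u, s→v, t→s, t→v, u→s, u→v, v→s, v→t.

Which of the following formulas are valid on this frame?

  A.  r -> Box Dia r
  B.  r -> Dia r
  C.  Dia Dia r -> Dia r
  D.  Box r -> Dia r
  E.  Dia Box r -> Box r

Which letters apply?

R is not reflexive: not s R s.
R is not symmetric: u R v but not v R u.
R is not transitive: s R t and t R s but not s R s.
R is not euclidean: s R t and s R u but not t R u.
R is serial: every world has an R-successor.
(A) r -> Box Dia r is axiom B, which corresponds to symmetry. R is not symmetric — not valid.
(B) r -> Dia r (the dual of axiom T) characterises the reflexive frames. R is not reflexive — not valid.
(C) the dual of axiom 4: valid iff R is transitive. R is not transitive — not valid.
(D) Box r -> Dia r is axiom D; it is valid on a frame exactly when R is serial. R is serial, so valid.
(E) Dia Box r -> Box r is the dual of axiom 5; it is valid on a frame exactly when R is euclidean. R is not euclidean, so not valid.

D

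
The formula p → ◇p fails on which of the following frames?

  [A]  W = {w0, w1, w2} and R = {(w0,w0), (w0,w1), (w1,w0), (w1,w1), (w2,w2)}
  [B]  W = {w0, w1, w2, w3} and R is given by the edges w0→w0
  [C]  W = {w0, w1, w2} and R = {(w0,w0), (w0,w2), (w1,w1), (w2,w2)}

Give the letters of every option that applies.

The schema p → ◇p is the dual of axiom T; it is valid on a frame iff R is reflexive.
(A) R is reflexive (each world relates to itself), so the schema is valid here.
(B) R is not reflexive (not w1 R w1), so the schema fails here.
(C) R is reflexive (each world relates to itself), so the schema is valid here.

B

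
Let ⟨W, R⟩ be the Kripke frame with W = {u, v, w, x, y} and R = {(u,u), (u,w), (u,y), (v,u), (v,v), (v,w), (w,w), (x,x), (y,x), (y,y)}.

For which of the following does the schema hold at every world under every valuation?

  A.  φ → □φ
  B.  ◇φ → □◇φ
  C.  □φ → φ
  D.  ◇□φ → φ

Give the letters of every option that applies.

C

R is reflexive: each world relates to itself.
R is not symmetric: u R w but not w R u.
R is not euclidean: u R w and u R u but not w R u.
R is not a subset of the identity: u R w with u ≠ w.
(A) φ → □φ is valid only on frames where every R-edge is a self-loop. Here R ⊄ identity — not valid.
(B) ◇φ → □◇φ (axiom 5) characterises the euclidean frames. R is not euclidean — not valid.
(C) □φ → φ is axiom T, which corresponds to reflexivity. R is reflexive — valid.
(D) ◇□φ → φ is the dual of axiom B; it is valid on a frame exactly when R is symmetric. R is not symmetric, so not valid.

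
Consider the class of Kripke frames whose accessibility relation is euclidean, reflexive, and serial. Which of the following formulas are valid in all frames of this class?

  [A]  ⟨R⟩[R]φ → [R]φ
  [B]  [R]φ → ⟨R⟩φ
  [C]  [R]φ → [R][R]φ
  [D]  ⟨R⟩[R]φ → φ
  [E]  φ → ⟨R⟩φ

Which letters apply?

A, B, C, D, E

A relation that is euclidean, reflexive, and serial is also symmetric and transitive.
(A) ⟨R⟩[R]φ → [R]φ is the dual of axiom 5; it is valid on a frame exactly when R is euclidean. Every such R is euclidean, so valid.
(B) axiom D: valid iff R is serial. Every such R is serial — valid.
(C) axiom 4: valid iff R is transitive. Every such R is transitive — valid.
(D) ⟨R⟩[R]φ → φ is the dual of axiom B, which corresponds to symmetry. Every such R is symmetric — valid.
(E) φ → ⟨R⟩φ (the dual of axiom T) characterises the reflexive frames. Every such R is reflexive — valid.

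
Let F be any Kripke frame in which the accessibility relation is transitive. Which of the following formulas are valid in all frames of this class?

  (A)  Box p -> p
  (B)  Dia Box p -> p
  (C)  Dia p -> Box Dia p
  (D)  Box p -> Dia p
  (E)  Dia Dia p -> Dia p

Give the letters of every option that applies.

E

(A) Box p -> p is axiom T, which corresponds to reflexivity. Such an R need not be reflexive — not valid.
(B) Dia Box p -> p is the dual of axiom B, which corresponds to symmetry. Such an R need not be symmetric — not valid.
(C) Dia p -> Box Dia p is axiom 5, which corresponds to the euclidean property. Such an R need not be euclidean — not valid.
(D) Box p -> Dia p (axiom D) characterises the serial frames. Such an R need not be serial — not valid.
(E) Dia Dia p -> Dia p is the dual of axiom 4, which corresponds to transitivity. Every such R is transitive — valid.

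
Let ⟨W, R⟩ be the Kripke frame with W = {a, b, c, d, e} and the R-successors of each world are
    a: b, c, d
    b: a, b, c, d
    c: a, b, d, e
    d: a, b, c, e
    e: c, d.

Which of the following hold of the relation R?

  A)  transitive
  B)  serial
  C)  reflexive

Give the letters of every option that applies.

B

(A) not transitive: a R b and b R a but not a R a.
(B) serial: every world has an R-successor.
(C) not reflexive: not a R a.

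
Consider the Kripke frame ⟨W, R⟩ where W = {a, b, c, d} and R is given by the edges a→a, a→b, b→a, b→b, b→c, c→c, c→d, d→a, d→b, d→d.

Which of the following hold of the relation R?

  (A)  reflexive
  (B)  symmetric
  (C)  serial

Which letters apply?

A, C

(A) reflexive: each world relates to itself.
(B) not symmetric: b R c but not c R b.
(C) serial: every world has an R-successor.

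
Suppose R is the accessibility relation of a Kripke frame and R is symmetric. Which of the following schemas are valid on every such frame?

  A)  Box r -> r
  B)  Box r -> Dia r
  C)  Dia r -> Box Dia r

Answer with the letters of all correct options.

none

(A) Box r -> r is axiom T; it is valid on a frame exactly when R is reflexive. Such an R need not be reflexive, so not valid.
(B) axiom D: valid iff R is serial. Such an R need not be serial — not valid.
(C) Dia r -> Box Dia r (axiom 5) characterises the euclidean frames. Such an R need not be euclidean — not valid.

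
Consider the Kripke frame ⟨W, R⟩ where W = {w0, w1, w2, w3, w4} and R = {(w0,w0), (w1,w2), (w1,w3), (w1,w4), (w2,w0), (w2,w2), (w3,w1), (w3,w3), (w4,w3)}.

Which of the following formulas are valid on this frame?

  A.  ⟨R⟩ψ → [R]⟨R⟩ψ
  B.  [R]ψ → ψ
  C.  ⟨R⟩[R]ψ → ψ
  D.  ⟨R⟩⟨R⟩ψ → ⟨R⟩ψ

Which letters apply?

R is not reflexive: not w1 R w1.
R is not symmetric: w1 R w2 but not w2 R w1.
R is not transitive: w1 R w2 and w2 R w0 but not w1 R w0.
R is not euclidean: w1 R w2 and w1 R w3 but not w2 R w3.
(A) ⟨R⟩ψ → [R]⟨R⟩ψ is axiom 5, which corresponds to the euclidean property. R is not euclidean — not valid.
(B) axiom T: valid iff R is reflexive. R is not reflexive — not valid.
(C) ⟨R⟩[R]ψ → ψ (the dual of axiom B) characterises the symmetric frames. R is not symmetric — not valid.
(D) ⟨R⟩⟨R⟩ψ → ⟨R⟩ψ is the dual of axiom 4; it is valid on a frame exactly when R is transitive. R is not transitive, so not valid.

none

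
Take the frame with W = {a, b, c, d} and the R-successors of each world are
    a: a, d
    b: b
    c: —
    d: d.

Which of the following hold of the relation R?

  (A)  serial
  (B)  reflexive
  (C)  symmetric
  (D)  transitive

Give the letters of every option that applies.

(A) not serial: c has no R-successor.
(B) not reflexive: not c R c.
(C) not symmetric: a R d but not d R a.
(D) transitive: R is closed under composition.

D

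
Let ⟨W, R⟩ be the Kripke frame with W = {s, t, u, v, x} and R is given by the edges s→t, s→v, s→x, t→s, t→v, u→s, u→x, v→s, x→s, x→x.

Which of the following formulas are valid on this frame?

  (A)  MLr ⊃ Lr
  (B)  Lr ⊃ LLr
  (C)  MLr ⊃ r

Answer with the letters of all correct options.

none

R is not symmetric: t R v but not v R t.
R is not transitive: s R t and t R s but not s R s.
R is not euclidean: s R t and s R x but not t R x.
(A) MLr ⊃ Lr is the dual of axiom 5; it is valid on a frame exactly when R is euclidean. R is not euclidean, so not valid.
(B) Lr ⊃ LLr is axiom 4, which corresponds to transitivity. R is not transitive — not valid.
(C) MLr ⊃ r is the dual of axiom B; it is valid on a frame exactly when R is symmetric. R is not symmetric, so not valid.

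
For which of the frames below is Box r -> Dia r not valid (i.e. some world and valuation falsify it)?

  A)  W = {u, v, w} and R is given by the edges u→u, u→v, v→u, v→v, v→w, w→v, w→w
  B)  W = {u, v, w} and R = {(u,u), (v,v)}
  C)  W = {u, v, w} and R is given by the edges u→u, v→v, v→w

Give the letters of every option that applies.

B, C

The schema Box r -> Dia r is axiom D; it is valid on a frame iff R is serial.
(A) R is serial (every world has an R-successor), so the schema is valid here.
(B) R is not serial (w has no R-successor), so the schema fails here.
(C) R is not serial (w has no R-successor), so the schema fails here.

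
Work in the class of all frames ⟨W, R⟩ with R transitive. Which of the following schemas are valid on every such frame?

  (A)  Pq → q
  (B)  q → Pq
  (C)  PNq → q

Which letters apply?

none

(A) Pq → q is the converse of T; it holds exactly when R ⊆ identity. Such an R need not be a subset of the identity — not valid.
(B) q → Pq is the dual of axiom T; it is valid on a frame exactly when R is reflexive. Such an R need not be reflexive, so not valid.
(C) PNq → q (the dual of axiom B) characterises the symmetric frames. Such an R need not be symmetric — not valid.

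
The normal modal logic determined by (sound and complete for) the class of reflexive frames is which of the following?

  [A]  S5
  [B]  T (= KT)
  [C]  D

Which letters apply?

B

(A) S5 is determined by the class of reflexive, symmetric, and transitive frames.
(B) T (= KT) is determined by exactly this class.
(C) D is determined by the class of serial frames.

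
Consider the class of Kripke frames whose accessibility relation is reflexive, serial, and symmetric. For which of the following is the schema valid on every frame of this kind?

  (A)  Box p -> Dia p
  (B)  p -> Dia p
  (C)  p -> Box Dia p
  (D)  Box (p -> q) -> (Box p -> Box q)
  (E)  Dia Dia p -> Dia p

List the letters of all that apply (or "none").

(A) Box p -> Dia p (axiom D) characterises the serial frames. Every such R is serial — valid.
(B) p -> Dia p (the dual of axiom T) characterises the reflexive frames. Every such R is reflexive — valid.
(C) p -> Box Dia p is axiom B, which corresponds to symmetry. Every such R is symmetric — valid.
(D) Box (p -> q) -> (Box p -> Box q) is axiom K, valid on every Kripke frame — valid.
(E) the dual of axiom 4: valid iff R is transitive. Such an R need not be transitive — not valid.

A, B, C, D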